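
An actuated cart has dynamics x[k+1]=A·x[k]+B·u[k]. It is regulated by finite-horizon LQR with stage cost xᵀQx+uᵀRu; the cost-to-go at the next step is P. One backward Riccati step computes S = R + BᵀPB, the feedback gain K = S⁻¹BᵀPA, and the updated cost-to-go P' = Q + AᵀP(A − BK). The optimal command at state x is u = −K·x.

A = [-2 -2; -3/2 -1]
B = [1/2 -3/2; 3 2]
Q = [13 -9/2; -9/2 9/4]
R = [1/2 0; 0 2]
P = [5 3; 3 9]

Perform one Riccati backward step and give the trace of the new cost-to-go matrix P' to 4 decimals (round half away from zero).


BᵀP = [11.5000 28.5000; -1.5000 13.5000]
S = R + BᵀPB = [1/2 0; 0 2] + [91.2500 39.7500; 39.7500 29.2500] = [91.7500 39.7500; 39.7500 31.2500]
BᵀPA = [-65.7500 -51.5000; -17.2500 -10.5000]
K = S⁻¹·BᵀPA = [-1.0636 -0.9261; 0.8009 0.8420]
A−BK = [-0.2668 -0.2740; 0.0890 0.0943]
AᵀP(A−BK) = [2.1333 2.1336; 2.1336 2.1470]
P' = Q + AᵀP(A−BK) = [15.1333 -2.3664; -2.3664 4.3970]
tr(P') = 19.5304

19.5304


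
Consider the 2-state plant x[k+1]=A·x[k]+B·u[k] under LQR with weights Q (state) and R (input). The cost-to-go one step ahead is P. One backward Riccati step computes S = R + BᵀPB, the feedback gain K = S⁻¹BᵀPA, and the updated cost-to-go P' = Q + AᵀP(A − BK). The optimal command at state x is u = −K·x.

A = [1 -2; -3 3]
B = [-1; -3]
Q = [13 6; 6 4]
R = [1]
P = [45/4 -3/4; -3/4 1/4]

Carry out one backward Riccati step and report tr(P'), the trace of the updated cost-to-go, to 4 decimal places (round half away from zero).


50.7500

BᵀP = [-9.0000 0.0000]
S = R + BᵀPB = [1] + [9.0000] = [10.0000]
BᵀPA = [-9.0000 18.0000]
K = S⁻¹·BᵀPA = [-0.9000 1.8000]
A−BK = [0.1000 -0.2000; -5.7000 8.4000]
AᵀP(A−BK) = [9.9000 -15.3000; -15.3000 23.8500]
P' = Q + AᵀP(A−BK) = [22.9000 -9.3000; -9.3000 27.8500]
tr(P') = 50.7500


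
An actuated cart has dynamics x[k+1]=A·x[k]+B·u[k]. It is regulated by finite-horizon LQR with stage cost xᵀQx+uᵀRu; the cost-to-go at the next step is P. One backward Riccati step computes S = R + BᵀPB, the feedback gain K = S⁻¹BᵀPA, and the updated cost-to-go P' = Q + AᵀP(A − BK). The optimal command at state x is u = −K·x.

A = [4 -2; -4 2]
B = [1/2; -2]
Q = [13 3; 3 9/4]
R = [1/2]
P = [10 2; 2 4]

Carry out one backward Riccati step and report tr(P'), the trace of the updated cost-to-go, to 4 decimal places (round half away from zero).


BᵀP = [1.0000 -7.0000]
S = R + BᵀPB = [1/2] + [14.5000] = [15.0000]
BᵀPA = [32.0000 -16.0000]
K = S⁻¹·BᵀPA = [2.1333 -1.0667]
A−BK = [2.9333 -1.4667; 0.2667 -0.1333]
AᵀP(A−BK) = [91.7333 -45.8667; -45.8667 22.9333]
P' = Q + AᵀP(A−BK) = [104.7333 -42.8667; -42.8667 25.1833]
tr(P') = 129.9167

129.9167


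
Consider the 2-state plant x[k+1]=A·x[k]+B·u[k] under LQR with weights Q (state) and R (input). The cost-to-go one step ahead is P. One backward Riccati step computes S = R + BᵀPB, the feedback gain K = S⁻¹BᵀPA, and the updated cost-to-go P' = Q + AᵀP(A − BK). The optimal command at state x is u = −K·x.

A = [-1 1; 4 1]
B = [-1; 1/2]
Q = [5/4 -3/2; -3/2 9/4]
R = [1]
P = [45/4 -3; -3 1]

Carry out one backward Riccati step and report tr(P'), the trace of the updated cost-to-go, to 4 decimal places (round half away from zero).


BᵀP = [-12.7500 3.5000]
S = R + BᵀPB = [1] + [14.5000] = [15.5000]
BᵀPA = [26.7500 -9.2500]
K = S⁻¹·BᵀPA = [1.7258 -0.5968]
A−BK = [0.7258 0.4032; 3.1371 1.2984]
AᵀP(A−BK) = [5.0847 -0.2863; -0.2863 0.7298]
P' = Q + AᵀP(A−BK) = [6.3347 -1.7863; -1.7863 2.9798]
tr(P') = 9.3145

9.3145


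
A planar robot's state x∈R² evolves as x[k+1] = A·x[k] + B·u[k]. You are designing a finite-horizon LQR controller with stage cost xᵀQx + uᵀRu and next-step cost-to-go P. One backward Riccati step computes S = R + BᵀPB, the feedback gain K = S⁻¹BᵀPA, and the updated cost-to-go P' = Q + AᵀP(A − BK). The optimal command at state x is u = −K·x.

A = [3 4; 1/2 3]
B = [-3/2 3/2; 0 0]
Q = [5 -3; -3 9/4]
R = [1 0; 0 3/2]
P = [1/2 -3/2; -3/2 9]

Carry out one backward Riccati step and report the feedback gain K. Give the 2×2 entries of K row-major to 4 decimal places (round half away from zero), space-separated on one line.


-0.3913 1.3043 0.2609 -0.8696

BᵀP = [-0.7500 2.2500; 0.7500 -2.2500]
S = R + BᵀPB = [1 0; 0 3/2] + [1.1250 -1.1250; -1.1250 1.1250] = [2.1250 -1.1250; -1.1250 2.6250]
BᵀPA = [-1.1250 3.7500; 1.1250 -3.7500]
K = S⁻¹·BᵀPA = [-0.3913 1.3043; 0.2609 -0.8696]
A−BK = [2.0217 7.2609; 0.5000 3.0000]
AᵀP(A−BK) = [1.5163 5.4457; 5.4457 44.8478]
P' = Q + AᵀP(A−BK) = [6.5163 2.4457; 2.4457 47.0978]
tr(P') = 53.6141


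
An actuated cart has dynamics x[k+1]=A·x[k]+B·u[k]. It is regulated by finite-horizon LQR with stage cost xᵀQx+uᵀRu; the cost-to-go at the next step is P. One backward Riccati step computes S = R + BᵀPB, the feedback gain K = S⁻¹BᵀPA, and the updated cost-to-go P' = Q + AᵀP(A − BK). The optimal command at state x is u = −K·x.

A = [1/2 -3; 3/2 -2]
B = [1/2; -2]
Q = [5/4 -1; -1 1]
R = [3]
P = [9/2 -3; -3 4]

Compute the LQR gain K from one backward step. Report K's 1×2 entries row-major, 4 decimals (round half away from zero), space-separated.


BᵀP = [8.2500 -9.5000]
S = R + BᵀPB = [3] + [23.1250] = [26.1250]
BᵀPA = [-10.1250 -5.7500]
K = S⁻¹·BᵀPA = [-0.3876 -0.2201]
A−BK = [0.6938 -2.8900; 0.7249 -2.4402]
AᵀP(A−BK) = [1.7010 -4.4785; -4.4785 19.2344]
P' = Q + AᵀP(A−BK) = [2.9510 -5.4785; -5.4785 20.2344]
tr(P') = 23.1854

-0.3876 -0.2201


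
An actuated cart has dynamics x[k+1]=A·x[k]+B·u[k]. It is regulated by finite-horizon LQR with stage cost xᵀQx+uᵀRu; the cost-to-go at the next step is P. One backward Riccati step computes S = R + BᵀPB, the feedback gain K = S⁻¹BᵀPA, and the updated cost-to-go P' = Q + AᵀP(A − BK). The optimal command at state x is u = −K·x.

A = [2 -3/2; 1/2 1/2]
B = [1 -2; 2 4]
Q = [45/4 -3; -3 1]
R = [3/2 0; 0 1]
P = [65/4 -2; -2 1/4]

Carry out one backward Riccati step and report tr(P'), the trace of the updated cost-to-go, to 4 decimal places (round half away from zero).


13.2274

BᵀP = [12.2500 -1.5000; -40.5000 5.0000]
S = R + BᵀPB = [3/2 0; 0 1] + [9.2500 -30.5000; -30.5000 101.0000] = [10.7500 -30.5000; -30.5000 102.0000]
BᵀPA = [23.7500 -19.1250; -78.5000 63.2500]
K = S⁻¹·BᵀPA = [0.1699 -0.1301; -0.7188 0.5812]
A−BK = [0.3925 -0.2075; 3.0353 -1.5647]
AᵀP(A−BK) = [0.6012 -0.4738; -0.4738 0.3762]
P' = Q + AᵀP(A−BK) = [11.8512 -3.4738; -3.4738 1.3762]
tr(P') = 13.2274


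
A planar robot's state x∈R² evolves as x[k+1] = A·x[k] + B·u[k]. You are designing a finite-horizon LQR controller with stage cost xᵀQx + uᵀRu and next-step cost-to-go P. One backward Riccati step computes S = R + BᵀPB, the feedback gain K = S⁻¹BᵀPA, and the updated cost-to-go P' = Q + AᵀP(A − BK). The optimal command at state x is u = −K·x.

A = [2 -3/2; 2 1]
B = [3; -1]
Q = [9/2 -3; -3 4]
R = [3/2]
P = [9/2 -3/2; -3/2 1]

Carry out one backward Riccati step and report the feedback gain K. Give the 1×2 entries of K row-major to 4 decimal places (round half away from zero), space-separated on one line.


0.3654 -0.5385

BᵀP = [15.0000 -5.5000]
S = R + BᵀPB = [3/2] + [50.5000] = [52.0000]
BᵀPA = [19.0000 -28.0000]
K = S⁻¹·BᵀPA = [0.3654 -0.5385]
A−BK = [0.9038 0.1154; 2.3654 0.4615]
AᵀP(A−BK) = [3.0577 0.2308; 0.2308 0.5481]
P' = Q + AᵀP(A−BK) = [7.5577 -2.7692; -2.7692 4.5481]
tr(P') = 12.1058


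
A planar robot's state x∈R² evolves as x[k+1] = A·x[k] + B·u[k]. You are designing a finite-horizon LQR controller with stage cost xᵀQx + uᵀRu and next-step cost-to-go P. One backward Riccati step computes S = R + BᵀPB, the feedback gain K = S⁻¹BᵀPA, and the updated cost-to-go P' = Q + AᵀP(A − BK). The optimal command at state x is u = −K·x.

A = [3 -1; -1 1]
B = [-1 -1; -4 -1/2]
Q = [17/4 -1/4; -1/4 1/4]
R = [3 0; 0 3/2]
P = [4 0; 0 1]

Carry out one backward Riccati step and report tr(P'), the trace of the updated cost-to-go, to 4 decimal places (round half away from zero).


19.6169

BᵀP = [-4.0000 -4.0000; -4.0000 -0.5000]
S = R + BᵀPB = [3 0; 0 3/2] + [20.0000 6.0000; 6.0000 4.2500] = [23.0000 6.0000; 6.0000 5.7500]
BᵀPA = [-8.0000 0.0000; -11.5000 3.5000]
K = S⁻¹·BᵀPA = [0.2390 -0.2182; -2.2494 0.8364]
A−BK = [0.9896 -0.3818; -1.1688 0.5455]
AᵀP(A−BK) = [13.0442 -5.1273; -5.1273 2.0727]
P' = Q + AᵀP(A−BK) = [17.2942 -5.3773; -5.3773 2.3227]
tr(P') = 19.6169


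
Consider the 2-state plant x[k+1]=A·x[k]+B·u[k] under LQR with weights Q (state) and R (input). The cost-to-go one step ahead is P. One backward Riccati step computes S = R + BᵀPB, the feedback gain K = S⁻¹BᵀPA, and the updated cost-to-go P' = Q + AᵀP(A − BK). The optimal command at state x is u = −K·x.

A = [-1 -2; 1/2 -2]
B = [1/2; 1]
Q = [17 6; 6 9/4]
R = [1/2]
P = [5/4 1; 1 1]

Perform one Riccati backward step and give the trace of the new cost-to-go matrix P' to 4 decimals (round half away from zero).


22.5889

BᵀP = [1.6250 1.5000]
S = R + BᵀPB = [1/2] + [2.3125] = [2.8125]
BᵀPA = [-0.8750 -6.2500]
K = S⁻¹·BᵀPA = [-0.3111 -2.2222]
A−BK = [-0.8444 -0.8889; 0.8111 0.2222]
AᵀP(A−BK) = [0.2278 0.5556; 0.5556 3.1111]
P' = Q + AᵀP(A−BK) = [17.2278 6.5556; 6.5556 5.3611]
tr(P') = 22.5889


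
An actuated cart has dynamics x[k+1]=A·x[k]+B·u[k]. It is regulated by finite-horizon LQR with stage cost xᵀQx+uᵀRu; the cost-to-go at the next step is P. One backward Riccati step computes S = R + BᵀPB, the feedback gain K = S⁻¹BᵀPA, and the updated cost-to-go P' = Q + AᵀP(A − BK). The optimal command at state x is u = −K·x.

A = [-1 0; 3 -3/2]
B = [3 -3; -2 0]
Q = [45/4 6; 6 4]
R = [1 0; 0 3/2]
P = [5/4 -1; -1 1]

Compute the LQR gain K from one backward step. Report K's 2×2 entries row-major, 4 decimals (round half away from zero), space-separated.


-0.7126 0.2874 0.0359 0.0359

BᵀP = [5.7500 -5.0000; -3.7500 3.0000]
S = R + BᵀPB = [1 0; 0 3/2] + [27.2500 -17.2500; -17.2500 11.2500] = [28.2500 -17.2500; -17.2500 12.7500]
BᵀPA = [-20.7500 7.5000; 12.7500 -4.5000]
K = S⁻¹·BᵀPA = [-0.7126 0.2874; 0.0359 0.0359]
A−BK = [1.2455 -0.7545; 1.5749 -0.9251]
AᵀP(A−BK) = [1.0060 -0.4940; -0.4940 0.2560]
P' = Q + AᵀP(A−BK) = [12.2560 5.5060; 5.5060 4.2560]
tr(P') = 16.5120


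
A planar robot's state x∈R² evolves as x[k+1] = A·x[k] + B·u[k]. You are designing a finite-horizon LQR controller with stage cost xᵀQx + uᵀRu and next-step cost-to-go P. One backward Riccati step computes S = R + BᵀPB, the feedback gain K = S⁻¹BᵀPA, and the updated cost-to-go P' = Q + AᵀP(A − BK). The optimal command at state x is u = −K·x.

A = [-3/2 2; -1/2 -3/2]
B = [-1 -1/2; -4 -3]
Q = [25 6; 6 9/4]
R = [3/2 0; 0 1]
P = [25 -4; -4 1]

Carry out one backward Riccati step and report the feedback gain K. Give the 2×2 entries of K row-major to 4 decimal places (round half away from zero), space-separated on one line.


BᵀP = [-9.0000 0.0000; -0.5000 -1.0000]
S = R + BᵀPB = [3/2 0; 0 1] + [9.0000 4.5000; 4.5000 3.2500] = [10.5000 4.5000; 4.5000 4.2500]
BᵀPA = [13.5000 -18.0000; 1.2500 0.5000]
K = S⁻¹·BᵀPA = [2.1231 -3.2308; -1.9538 3.5385]
A−BK = [-0.3538 0.5385; 2.1308 -3.8077]
AᵀP(A−BK) = [24.2808 -40.0577; -40.0577 66.3269]
P' = Q + AᵀP(A−BK) = [49.2808 -34.0577; -34.0577 68.5769]
tr(P') = 117.8577

2.1231 -3.2308 -1.9538 3.5385


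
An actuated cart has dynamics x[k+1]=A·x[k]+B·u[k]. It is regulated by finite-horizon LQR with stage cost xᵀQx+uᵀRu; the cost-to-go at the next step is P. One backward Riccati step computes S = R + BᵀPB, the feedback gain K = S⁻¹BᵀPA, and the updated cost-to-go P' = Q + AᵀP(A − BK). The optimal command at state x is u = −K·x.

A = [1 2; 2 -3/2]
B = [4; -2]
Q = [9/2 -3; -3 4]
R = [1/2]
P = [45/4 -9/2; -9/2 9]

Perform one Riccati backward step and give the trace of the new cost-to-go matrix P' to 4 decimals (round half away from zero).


BᵀP = [54.0000 -36.0000]
S = R + BᵀPB = [1/2] + [288.0000] = [288.5000]
BᵀPA = [-18.0000 162.0000]
K = S⁻¹·BᵀPA = [-0.0624 0.5615]
A−BK = [1.2496 -0.2461; 1.8752 -0.3769]
AᵀP(A−BK) = [28.1269 -5.6425; -5.6425 1.2829]
P' = Q + AᵀP(A−BK) = [32.6269 -8.6425; -8.6425 5.2829]
tr(P') = 37.9099

37.9099


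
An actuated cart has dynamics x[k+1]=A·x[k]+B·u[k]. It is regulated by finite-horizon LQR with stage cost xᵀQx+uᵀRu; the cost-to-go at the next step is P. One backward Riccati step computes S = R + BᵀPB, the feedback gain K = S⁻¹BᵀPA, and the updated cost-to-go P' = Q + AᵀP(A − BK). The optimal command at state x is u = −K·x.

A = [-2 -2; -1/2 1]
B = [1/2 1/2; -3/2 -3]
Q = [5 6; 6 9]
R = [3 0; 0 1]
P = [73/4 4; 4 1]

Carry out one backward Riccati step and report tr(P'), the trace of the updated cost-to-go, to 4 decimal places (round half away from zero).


108.5600

BᵀP = [3.1250 0.5000; -2.8750 -1.0000]
S = R + BᵀPB = [3 0; 0 1] + [0.8125 0.0625; 0.0625 1.5625] = [3.8125 0.0625; 0.0625 2.5625]
BᵀPA = [-6.5000 -5.7500; 6.2500 4.7500]
K = S⁻¹·BᵀPA = [-1.7456 -1.5392; 2.4816 1.8912]
A−BK = [-2.3680 -2.1760; 4.3264 4.3648]
AᵀP(A−BK) = [54.3936 46.6752; 46.6752 40.1664]
P' = Q + AᵀP(A−BK) = [59.3936 52.6752; 52.6752 49.1664]
tr(P') = 108.5600


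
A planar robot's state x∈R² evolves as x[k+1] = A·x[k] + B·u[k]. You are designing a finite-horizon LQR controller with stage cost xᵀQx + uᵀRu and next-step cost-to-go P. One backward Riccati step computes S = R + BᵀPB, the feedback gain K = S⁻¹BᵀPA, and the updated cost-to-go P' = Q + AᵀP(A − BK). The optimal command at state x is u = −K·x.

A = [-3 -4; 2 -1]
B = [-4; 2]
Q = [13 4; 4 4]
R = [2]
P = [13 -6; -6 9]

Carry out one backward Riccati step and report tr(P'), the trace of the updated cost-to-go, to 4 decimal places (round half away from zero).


54.3567

BᵀP = [-64.0000 42.0000]
S = R + BᵀPB = [2] + [340.0000] = [342.0000]
BᵀPA = [276.0000 214.0000]
K = S⁻¹·BᵀPA = [0.8070 0.6257]
A−BK = [0.2281 -1.4971; 0.3860 -2.2515]
AᵀP(A−BK) = [2.2632 -4.7018; -4.7018 35.0936]
P' = Q + AᵀP(A−BK) = [15.2632 -0.7018; -0.7018 39.0936]
tr(P') = 54.3567


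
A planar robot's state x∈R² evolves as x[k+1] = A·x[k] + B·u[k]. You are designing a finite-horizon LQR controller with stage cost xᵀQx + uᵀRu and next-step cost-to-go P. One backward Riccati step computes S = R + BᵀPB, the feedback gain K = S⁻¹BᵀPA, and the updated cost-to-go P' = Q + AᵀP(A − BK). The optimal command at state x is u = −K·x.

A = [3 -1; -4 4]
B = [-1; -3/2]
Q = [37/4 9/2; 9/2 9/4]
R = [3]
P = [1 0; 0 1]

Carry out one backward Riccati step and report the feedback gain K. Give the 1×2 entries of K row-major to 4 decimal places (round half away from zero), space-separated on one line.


0.4800 -0.8000

BᵀP = [-1.0000 -1.5000]
S = R + BᵀPB = [3] + [3.2500] = [6.2500]
BᵀPA = [3.0000 -5.0000]
K = S⁻¹·BᵀPA = [0.4800 -0.8000]
A−BK = [3.4800 -1.8000; -3.2800 2.8000]
AᵀP(A−BK) = [23.5600 -16.6000; -16.6000 13.0000]
P' = Q + AᵀP(A−BK) = [32.8100 -12.1000; -12.1000 15.2500]
tr(P') = 48.0600


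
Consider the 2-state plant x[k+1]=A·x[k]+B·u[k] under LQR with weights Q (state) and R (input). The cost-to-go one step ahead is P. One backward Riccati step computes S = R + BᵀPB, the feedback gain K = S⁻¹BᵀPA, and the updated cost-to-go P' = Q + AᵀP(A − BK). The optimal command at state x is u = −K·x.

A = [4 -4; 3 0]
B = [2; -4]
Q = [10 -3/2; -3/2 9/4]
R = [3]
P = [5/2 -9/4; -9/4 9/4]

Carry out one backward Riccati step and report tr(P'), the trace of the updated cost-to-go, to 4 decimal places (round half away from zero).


18.7794

BᵀP = [14.0000 -13.5000]
S = R + BᵀPB = [3] + [82.0000] = [85.0000]
BᵀPA = [15.5000 -56.0000]
K = S⁻¹·BᵀPA = [0.1824 -0.6588]
A−BK = [3.6353 -2.6824; 3.7294 -2.6353]
AᵀP(A−BK) = [3.4235 -2.7882; -2.7882 3.1059]
P' = Q + AᵀP(A−BK) = [13.4235 -4.2882; -4.2882 5.3559]
tr(P') = 18.7794


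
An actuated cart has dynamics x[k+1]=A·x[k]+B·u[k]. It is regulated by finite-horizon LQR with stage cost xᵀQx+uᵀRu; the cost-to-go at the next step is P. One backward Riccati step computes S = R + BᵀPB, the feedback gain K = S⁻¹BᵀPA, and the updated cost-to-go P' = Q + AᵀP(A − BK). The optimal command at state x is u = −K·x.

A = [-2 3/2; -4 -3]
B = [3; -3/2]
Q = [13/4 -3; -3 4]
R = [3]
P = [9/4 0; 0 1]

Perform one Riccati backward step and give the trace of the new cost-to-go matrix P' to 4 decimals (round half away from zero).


35.7188

BᵀP = [6.7500 -1.5000]
S = R + BᵀPB = [3] + [22.5000] = [25.5000]
BᵀPA = [-7.5000 14.6250]
K = S⁻¹·BᵀPA = [-0.2941 0.5735]
A−BK = [-1.1176 -0.2206; -4.4412 -2.1397]
AᵀP(A−BK) = [22.7941 9.5515; 9.5515 5.6746]
P' = Q + AᵀP(A−BK) = [26.0441 6.5515; 6.5515 9.6746]
tr(P') = 35.7188


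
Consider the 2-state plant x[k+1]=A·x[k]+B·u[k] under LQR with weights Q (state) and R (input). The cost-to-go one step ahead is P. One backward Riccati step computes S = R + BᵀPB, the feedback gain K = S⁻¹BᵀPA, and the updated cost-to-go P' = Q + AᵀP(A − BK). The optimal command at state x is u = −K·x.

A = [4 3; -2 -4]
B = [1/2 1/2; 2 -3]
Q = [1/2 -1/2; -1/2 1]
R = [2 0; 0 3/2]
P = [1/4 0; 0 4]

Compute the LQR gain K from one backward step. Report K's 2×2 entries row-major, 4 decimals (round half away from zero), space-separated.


BᵀP = [0.1250 8.0000; 0.1250 -12.0000]
S = R + BᵀPB = [2 0; 0 3/2] + [16.0625 -23.9375; -23.9375 36.0625] = [18.0625 -23.9375; -23.9375 37.5625]
BᵀPA = [-15.5000 -31.6250; 24.5000 48.3750]
K = S⁻¹·BᵀPA = [0.0403 -0.2839; 0.6779 1.1070]
A−BK = [3.6409 2.5884; -0.0468 -0.1114]
AᵀP(A−BK) = [4.0154 3.4797; 3.4797 3.7239]
P' = Q + AᵀP(A−BK) = [4.5154 2.9797; 2.9797 4.7239]
tr(P') = 9.2393

0.0403 -0.2839 0.6779 1.1070


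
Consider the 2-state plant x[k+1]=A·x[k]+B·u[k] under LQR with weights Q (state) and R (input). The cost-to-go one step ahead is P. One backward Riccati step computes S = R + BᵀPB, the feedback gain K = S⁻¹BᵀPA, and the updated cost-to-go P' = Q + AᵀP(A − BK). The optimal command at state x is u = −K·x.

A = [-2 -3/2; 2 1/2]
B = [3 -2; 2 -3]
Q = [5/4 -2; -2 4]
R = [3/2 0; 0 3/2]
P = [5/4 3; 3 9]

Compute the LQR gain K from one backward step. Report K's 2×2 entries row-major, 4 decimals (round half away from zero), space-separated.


BᵀP = [9.7500 27.0000; -11.5000 -33.0000]
S = R + BᵀPB = [3/2 0; 0 3/2] + [83.2500 -100.5000; -100.5000 122.0000] = [84.7500 -100.5000; -100.5000 123.5000]
BᵀPA = [34.5000 -1.1250; -43.0000 0.7500]
K = S⁻¹·BᵀPA = [-0.1658 -0.1735; -0.4831 -0.1351]
A−BK = [-2.4688 -1.2497; 0.8823 0.4417]
AᵀP(A−BK) = [1.9468 0.9258; 0.9258 0.4687]
P' = Q + AᵀP(A−BK) = [3.1968 -1.0742; -1.0742 4.4687]
tr(P') = 7.6654

-0.1658 -0.1735 -0.4831 -0.1351


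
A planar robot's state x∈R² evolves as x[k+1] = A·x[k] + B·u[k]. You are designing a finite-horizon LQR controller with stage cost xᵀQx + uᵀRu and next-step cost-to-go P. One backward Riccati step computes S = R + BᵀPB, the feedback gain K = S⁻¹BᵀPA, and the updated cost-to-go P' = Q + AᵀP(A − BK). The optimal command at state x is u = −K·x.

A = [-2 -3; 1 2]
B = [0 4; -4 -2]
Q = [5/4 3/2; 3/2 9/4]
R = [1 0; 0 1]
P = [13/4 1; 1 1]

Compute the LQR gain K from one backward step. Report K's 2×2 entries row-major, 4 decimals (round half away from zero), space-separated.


0.0063 -0.1074 -0.4866 -0.7283

BᵀP = [-4.0000 -4.0000; 11.0000 2.0000]
S = R + BᵀPB = [1 0; 0 1] + [16.0000 -8.0000; -8.0000 40.0000] = [17.0000 -8.0000; -8.0000 41.0000]
BᵀPA = [4.0000 4.0000; -20.0000 -29.0000]
K = S⁻¹·BᵀPA = [0.0063 -0.1074; -0.4866 -0.7283]
A−BK = [-0.0537 -0.0869; 0.0521 0.1137]
AᵀP(A−BK) = [0.2433 0.3641; 0.3641 0.5596]
P' = Q + AᵀP(A−BK) = [1.4933 1.8641; 1.8641 2.8096]
tr(P') = 4.3029


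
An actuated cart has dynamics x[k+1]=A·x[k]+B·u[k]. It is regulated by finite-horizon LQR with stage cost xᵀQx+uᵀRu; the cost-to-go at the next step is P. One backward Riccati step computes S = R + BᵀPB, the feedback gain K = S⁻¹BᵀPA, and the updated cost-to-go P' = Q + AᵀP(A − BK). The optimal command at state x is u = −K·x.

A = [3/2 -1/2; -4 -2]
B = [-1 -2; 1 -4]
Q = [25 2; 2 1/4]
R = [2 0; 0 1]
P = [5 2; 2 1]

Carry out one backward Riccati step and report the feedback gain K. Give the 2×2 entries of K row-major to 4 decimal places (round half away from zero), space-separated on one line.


-0.4801 -0.0483 0.1420 0.3693

BᵀP = [-3.0000 -1.0000; -18.0000 -8.0000]
S = R + BᵀPB = [2 0; 0 1] + [2.0000 10.0000; 10.0000 68.0000] = [4.0000 10.0000; 10.0000 69.0000]
BᵀPA = [-0.5000 3.5000; 5.0000 25.0000]
K = S⁻¹·BᵀPA = [-0.4801 -0.0483; 0.1420 0.3693]
A−BK = [1.3040 0.1903; -2.9517 -0.4744]
AᵀP(A−BK) = [2.2997 0.3793; 0.3793 0.1861]
P' = Q + AᵀP(A−BK) = [27.2997 2.3793; 2.3793 0.4361]
tr(P') = 27.7358


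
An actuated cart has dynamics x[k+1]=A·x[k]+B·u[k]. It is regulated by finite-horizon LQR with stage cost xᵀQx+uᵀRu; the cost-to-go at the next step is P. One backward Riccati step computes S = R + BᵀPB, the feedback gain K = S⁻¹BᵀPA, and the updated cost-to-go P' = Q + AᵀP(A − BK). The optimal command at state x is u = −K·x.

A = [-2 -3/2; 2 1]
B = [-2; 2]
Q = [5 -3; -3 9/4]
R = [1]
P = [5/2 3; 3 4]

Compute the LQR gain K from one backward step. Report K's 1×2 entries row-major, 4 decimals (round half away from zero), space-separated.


0.6667 0.1667

BᵀP = [1.0000 2.0000]
S = R + BᵀPB = [1] + [2.0000] = [3.0000]
BᵀPA = [2.0000 0.5000]
K = S⁻¹·BᵀPA = [0.6667 0.1667]
A−BK = [-0.6667 -1.1667; 0.6667 0.6667]
AᵀP(A−BK) = [0.6667 0.1667; 0.1667 0.5417]
P' = Q + AᵀP(A−BK) = [5.6667 -2.8333; -2.8333 2.7917]
tr(P') = 8.4583


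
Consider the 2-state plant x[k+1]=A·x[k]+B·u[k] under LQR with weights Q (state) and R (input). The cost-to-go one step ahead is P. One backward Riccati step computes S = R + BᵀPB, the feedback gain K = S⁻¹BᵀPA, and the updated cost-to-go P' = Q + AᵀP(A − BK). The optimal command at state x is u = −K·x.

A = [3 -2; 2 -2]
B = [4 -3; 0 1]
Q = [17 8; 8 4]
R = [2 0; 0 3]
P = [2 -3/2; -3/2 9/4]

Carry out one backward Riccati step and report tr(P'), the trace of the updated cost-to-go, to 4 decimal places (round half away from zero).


BᵀP = [8.0000 -6.0000; -7.5000 6.7500]
S = R + BᵀPB = [2 0; 0 3] + [32.0000 -30.0000; -30.0000 29.2500] = [34.0000 -30.0000; -30.0000 32.2500]
BᵀPA = [12.0000 -4.0000; -9.0000 1.5000]
K = S⁻¹·BᵀPA = [0.5954 -0.4275; 0.2748 -0.3511]
A−BK = [1.4427 -1.3435; 1.7252 -1.6489]
AᵀP(A−BK) = [4.3282 -4.0305; -4.0305 3.8168]
P' = Q + AᵀP(A−BK) = [21.3282 3.9695; 3.9695 7.8168]
tr(P') = 29.1450

29.1450


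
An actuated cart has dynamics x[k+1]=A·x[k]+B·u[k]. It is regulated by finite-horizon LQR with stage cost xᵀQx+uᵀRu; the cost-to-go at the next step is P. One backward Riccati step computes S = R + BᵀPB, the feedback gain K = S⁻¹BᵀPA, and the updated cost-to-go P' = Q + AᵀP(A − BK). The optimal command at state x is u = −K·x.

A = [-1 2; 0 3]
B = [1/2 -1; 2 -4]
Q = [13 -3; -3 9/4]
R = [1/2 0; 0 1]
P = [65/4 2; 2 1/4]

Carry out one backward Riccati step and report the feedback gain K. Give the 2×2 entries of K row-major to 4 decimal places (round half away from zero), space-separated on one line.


BᵀP = [12.1250 1.5000; -24.2500 -3.0000]
S = R + BᵀPB = [1/2 0; 0 1] + [9.0625 -18.1250; -18.1250 36.2500] = [9.5625 -18.1250; -18.1250 37.2500]
BᵀPA = [-12.1250 28.7500; 24.2500 -57.5000]
K = S⁻¹·BᵀPA = [-0.4379 1.0384; 0.4379 -1.0384]
A−BK = [-0.3431 0.4424; 2.6275 -3.2302]
AᵀP(A−BK) = [0.3205 -0.7291; -0.7291 1.6902]
P' = Q + AᵀP(A−BK) = [13.3205 -3.7291; -3.7291 3.9402]
tr(P') = 17.2607

-0.4379 1.0384 0.4379 -1.0384


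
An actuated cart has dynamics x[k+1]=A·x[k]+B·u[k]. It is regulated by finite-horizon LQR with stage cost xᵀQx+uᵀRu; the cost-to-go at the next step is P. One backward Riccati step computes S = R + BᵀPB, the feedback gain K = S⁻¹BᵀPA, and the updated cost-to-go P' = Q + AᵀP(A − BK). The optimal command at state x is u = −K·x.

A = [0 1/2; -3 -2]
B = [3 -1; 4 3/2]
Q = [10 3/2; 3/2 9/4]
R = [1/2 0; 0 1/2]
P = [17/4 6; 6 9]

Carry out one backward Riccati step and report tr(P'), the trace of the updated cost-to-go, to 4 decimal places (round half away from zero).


12.8622

BᵀP = [36.7500 54.0000; 4.7500 7.5000]
S = R + BᵀPB = [1/2 0; 0 1/2] + [326.2500 44.2500; 44.2500 6.5000] = [326.7500 44.2500; 44.2500 7.0000]
BᵀPA = [-162.0000 -89.6250; -22.5000 -12.6250]
K = S⁻¹·BᵀPA = [-0.4204 -0.2088; -0.5571 -0.4840]
A−BK = [0.7040 0.6423; -0.4830 -0.4391]
AᵀP(A−BK) = [0.3691 0.2931; 0.2931 0.2431]
P' = Q + AᵀP(A−BK) = [10.3691 1.7931; 1.7931 2.4931]
tr(P') = 12.8622


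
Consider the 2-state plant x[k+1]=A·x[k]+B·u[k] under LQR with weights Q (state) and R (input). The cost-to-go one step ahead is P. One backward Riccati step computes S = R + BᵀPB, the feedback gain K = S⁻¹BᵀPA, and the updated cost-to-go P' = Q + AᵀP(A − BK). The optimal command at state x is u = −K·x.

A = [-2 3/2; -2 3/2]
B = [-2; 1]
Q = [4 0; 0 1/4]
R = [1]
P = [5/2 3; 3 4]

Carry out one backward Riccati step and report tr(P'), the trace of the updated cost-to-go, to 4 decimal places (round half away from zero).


49.0417

BᵀP = [-2.0000 -2.0000]
S = R + BᵀPB = [1] + [2.0000] = [3.0000]
BᵀPA = [8.0000 -6.0000]
K = S⁻¹·BᵀPA = [2.6667 -2.0000]
A−BK = [3.3333 -2.5000; -4.6667 3.5000]
AᵀP(A−BK) = [28.6667 -21.5000; -21.5000 16.1250]
P' = Q + AᵀP(A−BK) = [32.6667 -21.5000; -21.5000 16.3750]
tr(P') = 49.0417


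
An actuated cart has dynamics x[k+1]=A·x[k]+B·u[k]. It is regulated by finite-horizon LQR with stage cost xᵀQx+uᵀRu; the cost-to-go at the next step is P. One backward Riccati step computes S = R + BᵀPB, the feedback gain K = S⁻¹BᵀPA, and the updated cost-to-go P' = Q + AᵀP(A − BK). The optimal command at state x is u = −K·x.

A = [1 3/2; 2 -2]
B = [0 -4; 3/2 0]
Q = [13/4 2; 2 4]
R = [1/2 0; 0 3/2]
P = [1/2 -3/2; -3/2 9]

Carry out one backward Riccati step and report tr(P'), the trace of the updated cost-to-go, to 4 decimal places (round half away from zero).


9.1975

BᵀP = [-2.2500 13.5000; -2.0000 6.0000]
S = R + BᵀPB = [1/2 0; 0 3/2] + [20.2500 9.0000; 9.0000 8.0000] = [20.7500 9.0000; 9.0000 9.5000]
BᵀPA = [24.7500 -30.3750; 10.0000 -15.0000]
K = S⁻¹·BᵀPA = [1.2497 -1.3224; -0.1313 -0.3262]
A−BK = [0.4747 0.1954; 0.1254 -0.0164]
AᵀP(A−BK) = [0.8824 -0.7593; -0.7593 1.0651]
P' = Q + AᵀP(A−BK) = [4.1324 1.2407; 1.2407 5.0651]
tr(P') = 9.1975


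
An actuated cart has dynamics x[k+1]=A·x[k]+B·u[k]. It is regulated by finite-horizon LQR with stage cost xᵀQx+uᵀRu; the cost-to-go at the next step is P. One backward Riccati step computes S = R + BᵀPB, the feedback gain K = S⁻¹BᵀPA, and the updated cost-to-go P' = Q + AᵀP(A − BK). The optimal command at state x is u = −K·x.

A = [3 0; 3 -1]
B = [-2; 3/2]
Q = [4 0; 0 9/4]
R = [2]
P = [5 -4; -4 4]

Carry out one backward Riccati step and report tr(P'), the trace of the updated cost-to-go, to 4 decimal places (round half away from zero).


15.0318

BᵀP = [-16.0000 14.0000]
S = R + BᵀPB = [2] + [53.0000] = [55.0000]
BᵀPA = [-6.0000 -14.0000]
K = S⁻¹·BᵀPA = [-0.1091 -0.2545]
A−BK = [2.7818 -0.5091; 3.1636 -0.6182]
AᵀP(A−BK) = [8.3455 -1.5273; -1.5273 0.4364]
P' = Q + AᵀP(A−BK) = [12.3455 -1.5273; -1.5273 2.6864]
tr(P') = 15.0318


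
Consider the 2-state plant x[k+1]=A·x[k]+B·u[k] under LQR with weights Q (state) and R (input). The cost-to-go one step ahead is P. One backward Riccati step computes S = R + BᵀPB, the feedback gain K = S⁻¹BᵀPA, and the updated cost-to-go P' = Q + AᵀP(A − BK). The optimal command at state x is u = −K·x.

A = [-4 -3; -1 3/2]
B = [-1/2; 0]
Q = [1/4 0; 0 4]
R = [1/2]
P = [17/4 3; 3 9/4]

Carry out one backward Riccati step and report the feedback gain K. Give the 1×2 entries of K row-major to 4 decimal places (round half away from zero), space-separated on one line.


BᵀP = [-2.1250 -1.5000]
S = R + BᵀPB = [1/2] + [1.0625] = [1.5625]
BᵀPA = [10.0000 4.1250]
K = S⁻¹·BᵀPA = [6.4000 2.6400]
A−BK = [-0.8000 -1.6800; -1.0000 1.5000]
AᵀP(A−BK) = [30.2500 12.2250; 12.2250 5.4225]
P' = Q + AᵀP(A−BK) = [30.5000 12.2250; 12.2250 9.4225]
tr(P') = 39.9225

6.4000 2.6400


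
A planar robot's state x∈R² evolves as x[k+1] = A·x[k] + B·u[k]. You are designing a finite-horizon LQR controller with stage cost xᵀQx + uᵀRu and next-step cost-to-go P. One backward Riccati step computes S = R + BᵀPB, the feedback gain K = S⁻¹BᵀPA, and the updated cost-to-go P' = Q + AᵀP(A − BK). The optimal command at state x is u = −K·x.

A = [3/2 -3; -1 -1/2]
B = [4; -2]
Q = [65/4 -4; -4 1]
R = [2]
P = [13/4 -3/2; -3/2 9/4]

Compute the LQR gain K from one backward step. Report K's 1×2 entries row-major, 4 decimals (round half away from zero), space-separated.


0.3966 -0.4914

BᵀP = [16.0000 -10.5000]
S = R + BᵀPB = [2] + [85.0000] = [87.0000]
BᵀPA = [34.5000 -42.7500]
K = S⁻¹·BᵀPA = [0.3966 -0.4914]
A−BK = [-0.0862 -1.0345; -0.2069 -1.4828]
AᵀP(A−BK) = [0.3815 0.0776; 0.0776 4.3060]
P' = Q + AᵀP(A−BK) = [16.6315 -3.9224; -3.9224 5.3060]
tr(P') = 21.9375


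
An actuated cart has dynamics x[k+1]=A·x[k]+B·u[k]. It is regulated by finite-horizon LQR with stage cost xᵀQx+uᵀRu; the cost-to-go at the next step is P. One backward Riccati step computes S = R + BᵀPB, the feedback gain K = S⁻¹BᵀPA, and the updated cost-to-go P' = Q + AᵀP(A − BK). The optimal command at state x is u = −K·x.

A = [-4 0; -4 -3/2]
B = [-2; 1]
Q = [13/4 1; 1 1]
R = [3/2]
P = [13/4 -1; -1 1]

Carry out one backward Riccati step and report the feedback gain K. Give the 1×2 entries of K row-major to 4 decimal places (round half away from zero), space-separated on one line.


0.9231 -0.2308

BᵀP = [-7.5000 3.0000]
S = R + BᵀPB = [3/2] + [18.0000] = [19.5000]
BᵀPA = [18.0000 -4.5000]
K = S⁻¹·BᵀPA = [0.9231 -0.2308]
A−BK = [-2.1538 -0.4615; -4.9231 -1.2692]
AᵀP(A−BK) = [19.3846 4.1538; 4.1538 1.2115]
P' = Q + AᵀP(A−BK) = [22.6346 5.1538; 5.1538 2.2115]
tr(P') = 24.8462


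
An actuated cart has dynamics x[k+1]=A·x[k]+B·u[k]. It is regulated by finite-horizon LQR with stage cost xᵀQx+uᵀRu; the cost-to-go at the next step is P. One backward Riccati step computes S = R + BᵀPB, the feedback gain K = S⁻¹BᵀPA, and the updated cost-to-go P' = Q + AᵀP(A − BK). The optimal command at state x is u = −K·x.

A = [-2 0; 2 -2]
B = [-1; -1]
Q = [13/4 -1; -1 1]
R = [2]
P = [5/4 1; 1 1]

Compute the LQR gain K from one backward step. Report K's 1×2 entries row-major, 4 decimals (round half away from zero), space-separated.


0.0800 0.6400

BᵀP = [-2.2500 -2.0000]
S = R + BᵀPB = [2] + [4.2500] = [6.2500]
BᵀPA = [0.5000 4.0000]
K = S⁻¹·BᵀPA = [0.0800 0.6400]
A−BK = [-1.9200 0.6400; 2.0800 -1.3600]
AᵀP(A−BK) = [0.9600 -0.3200; -0.3200 1.4400]
P' = Q + AᵀP(A−BK) = [4.2100 -1.3200; -1.3200 2.4400]
tr(P') = 6.6500


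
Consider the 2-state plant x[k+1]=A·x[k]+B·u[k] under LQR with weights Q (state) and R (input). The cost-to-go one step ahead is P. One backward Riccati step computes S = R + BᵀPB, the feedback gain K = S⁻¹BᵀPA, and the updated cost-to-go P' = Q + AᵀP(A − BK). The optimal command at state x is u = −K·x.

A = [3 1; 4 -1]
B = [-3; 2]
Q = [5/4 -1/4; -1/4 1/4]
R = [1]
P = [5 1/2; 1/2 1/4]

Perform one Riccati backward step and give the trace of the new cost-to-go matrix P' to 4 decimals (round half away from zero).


BᵀP = [-14.0000 -1.0000]
S = R + BᵀPB = [1] + [40.0000] = [41.0000]
BᵀPA = [-46.0000 -13.0000]
K = S⁻¹·BᵀPA = [-1.1220 -0.3171]
A−BK = [-0.3659 0.0488; 6.2439 -0.3659]
AᵀP(A−BK) = [9.3902 -0.0854; -0.0854 0.1280]
P' = Q + AᵀP(A−BK) = [10.6402 -0.3354; -0.3354 0.3780]
tr(P') = 11.0183

11.0183


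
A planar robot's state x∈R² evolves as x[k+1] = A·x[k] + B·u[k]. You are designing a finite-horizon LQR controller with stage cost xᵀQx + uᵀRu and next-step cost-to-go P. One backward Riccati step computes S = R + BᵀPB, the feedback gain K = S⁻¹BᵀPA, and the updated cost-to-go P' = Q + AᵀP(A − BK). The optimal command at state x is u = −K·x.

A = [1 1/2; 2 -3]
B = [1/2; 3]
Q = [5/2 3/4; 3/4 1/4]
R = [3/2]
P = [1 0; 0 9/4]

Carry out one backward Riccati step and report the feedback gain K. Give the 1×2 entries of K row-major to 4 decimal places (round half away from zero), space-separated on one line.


BᵀP = [0.5000 6.7500]
S = R + BᵀPB = [3/2] + [20.5000] = [22.0000]
BᵀPA = [14.0000 -20.0000]
K = S⁻¹·BᵀPA = [0.6364 -0.9091]
A−BK = [0.6818 0.9545; 0.0909 -0.2727]
AᵀP(A−BK) = [1.0909 -0.2727; -0.2727 2.3182]
P' = Q + AᵀP(A−BK) = [3.5909 0.4773; 0.4773 2.5682]
tr(P') = 6.1591

0.6364 -0.9091


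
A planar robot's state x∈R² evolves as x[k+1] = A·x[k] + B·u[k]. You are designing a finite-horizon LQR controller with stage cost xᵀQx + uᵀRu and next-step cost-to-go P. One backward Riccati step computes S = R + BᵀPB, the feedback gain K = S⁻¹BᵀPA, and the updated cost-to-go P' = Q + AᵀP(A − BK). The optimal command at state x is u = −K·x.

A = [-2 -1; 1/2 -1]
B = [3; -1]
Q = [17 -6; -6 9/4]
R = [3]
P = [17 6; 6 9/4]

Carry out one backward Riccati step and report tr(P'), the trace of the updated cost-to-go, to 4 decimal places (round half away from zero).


21.7040

BᵀP = [45.0000 15.7500]
S = R + BᵀPB = [3] + [119.2500] = [122.2500]
BᵀPA = [-82.1250 -60.7500]
K = S⁻¹·BᵀPA = [-0.6718 -0.4969]
A−BK = [0.0153 0.4908; -0.1718 -1.4969]
AᵀP(A−BK) = [1.3926 1.0644; 1.0644 1.0613]
P' = Q + AᵀP(A−BK) = [18.3926 -4.9356; -4.9356 3.3113]
tr(P') = 21.7040


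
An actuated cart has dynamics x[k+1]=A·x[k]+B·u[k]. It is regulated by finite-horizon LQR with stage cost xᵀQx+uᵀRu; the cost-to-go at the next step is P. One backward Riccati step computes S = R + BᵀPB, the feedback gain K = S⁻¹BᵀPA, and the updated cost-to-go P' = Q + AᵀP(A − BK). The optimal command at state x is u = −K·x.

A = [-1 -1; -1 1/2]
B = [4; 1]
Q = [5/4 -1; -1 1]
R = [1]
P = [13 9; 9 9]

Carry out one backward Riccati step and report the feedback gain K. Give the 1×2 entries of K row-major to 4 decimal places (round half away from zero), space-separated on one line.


-0.3655 -0.1328

BᵀP = [61.0000 45.0000]
S = R + BᵀPB = [1] + [289.0000] = [290.0000]
BᵀPA = [-106.0000 -38.5000]
K = S⁻¹·BᵀPA = [-0.3655 -0.1328]
A−BK = [0.4621 -0.4690; -0.6345 0.6328]
AᵀP(A−BK) = [1.2552 -1.0724; -1.0724 1.1388]
P' = Q + AᵀP(A−BK) = [2.5052 -2.0724; -2.0724 2.1388]
tr(P') = 4.6440


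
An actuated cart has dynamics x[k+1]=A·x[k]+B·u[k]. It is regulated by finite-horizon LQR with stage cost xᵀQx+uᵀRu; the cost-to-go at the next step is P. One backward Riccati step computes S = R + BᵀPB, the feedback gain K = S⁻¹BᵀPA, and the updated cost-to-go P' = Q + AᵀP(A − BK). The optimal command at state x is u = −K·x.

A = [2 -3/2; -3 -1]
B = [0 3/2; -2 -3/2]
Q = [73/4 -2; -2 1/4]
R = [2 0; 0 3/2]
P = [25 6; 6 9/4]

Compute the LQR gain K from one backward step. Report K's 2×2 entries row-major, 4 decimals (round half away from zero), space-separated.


BᵀP = [-12.0000 -4.5000; 28.5000 5.6250]
S = R + BᵀPB = [2 0; 0 3/2] + [9.0000 -11.2500; -11.2500 34.3125] = [11.0000 -11.2500; -11.2500 35.8125]
BᵀPA = [-10.5000 22.5000; 40.1250 -48.3750]
K = S⁻¹·BᵀPA = [0.2819 0.9783; 1.2090 -1.0435]
A−BK = [0.1865 0.0652; -0.6227 -0.6087]
AᵀP(A−BK) = [2.6999 -1.1087; -1.1087 4.0109]
P' = Q + AᵀP(A−BK) = [20.9499 -3.1087; -3.1087 4.2609]
tr(P') = 25.2107

0.2819 0.9783 1.2090 -1.0435


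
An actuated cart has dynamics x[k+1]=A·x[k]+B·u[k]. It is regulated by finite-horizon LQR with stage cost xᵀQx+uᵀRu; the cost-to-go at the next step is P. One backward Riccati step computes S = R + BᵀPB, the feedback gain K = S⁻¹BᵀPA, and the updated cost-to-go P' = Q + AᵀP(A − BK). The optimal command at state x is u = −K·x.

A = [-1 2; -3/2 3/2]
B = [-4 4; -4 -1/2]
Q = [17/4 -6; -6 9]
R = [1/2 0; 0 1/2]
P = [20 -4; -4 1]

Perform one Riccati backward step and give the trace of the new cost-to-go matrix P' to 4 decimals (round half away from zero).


13.3875

BᵀP = [-64.0000 12.0000; 82.0000 -16.5000]
S = R + BᵀPB = [1/2 0; 0 1/2] + [208.0000 -262.0000; -262.0000 336.2500] = [208.5000 -262.0000; -262.0000 336.7500]
BᵀPA = [46.0000 -110.0000; -57.2500 139.2500]
K = S⁻¹·BᵀPA = [0.3131 -0.3564; 0.0736 0.1362]
A−BK = [-0.0420 0.0295; -0.2110 0.1424]
AᵀP(A−BK) = [0.0606 -0.0568; -0.0568 0.0769]
P' = Q + AᵀP(A−BK) = [4.3106 -6.0568; -6.0568 9.0769]
tr(P') = 13.3875


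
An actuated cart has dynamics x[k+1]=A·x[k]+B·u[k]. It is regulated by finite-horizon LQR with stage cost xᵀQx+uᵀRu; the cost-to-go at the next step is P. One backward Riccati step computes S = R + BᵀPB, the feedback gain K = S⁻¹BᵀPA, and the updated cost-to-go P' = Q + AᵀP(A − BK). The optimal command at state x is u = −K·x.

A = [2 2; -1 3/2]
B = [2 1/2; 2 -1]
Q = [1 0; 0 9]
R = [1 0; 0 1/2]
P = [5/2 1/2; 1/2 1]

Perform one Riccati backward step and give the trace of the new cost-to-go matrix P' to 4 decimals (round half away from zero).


12.4560

BᵀP = [6.0000 3.0000; 0.7500 -0.7500]
S = R + BᵀPB = [1 0; 0 1/2] + [18.0000 0.0000; 0.0000 1.1250] = [19.0000 0.0000; 0.0000 1.6250]
BᵀPA = [9.0000 16.5000; 2.2500 0.3750]
K = S⁻¹·BᵀPA = [0.4737 0.8684; 1.3846 0.2308]
A−BK = [0.3603 0.1478; -0.5628 -0.0061]
AᵀP(A−BK) = [1.6215 0.6650; 0.6650 0.8345]
P' = Q + AᵀP(A−BK) = [2.6215 0.6650; 0.6650 9.8345]
tr(P') = 12.4560


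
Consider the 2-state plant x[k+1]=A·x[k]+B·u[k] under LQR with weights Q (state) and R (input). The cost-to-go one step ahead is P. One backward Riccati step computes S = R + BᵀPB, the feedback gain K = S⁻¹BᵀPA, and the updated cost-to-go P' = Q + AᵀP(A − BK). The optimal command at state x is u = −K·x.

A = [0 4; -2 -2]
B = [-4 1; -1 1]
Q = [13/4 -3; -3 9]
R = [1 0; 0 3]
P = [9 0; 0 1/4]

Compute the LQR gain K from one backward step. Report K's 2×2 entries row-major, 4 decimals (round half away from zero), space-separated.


BᵀP = [-36.0000 -0.2500; 9.0000 0.2500]
S = R + BᵀPB = [1 0; 0 3] + [144.2500 -36.2500; -36.2500 9.2500] = [145.2500 -36.2500; -36.2500 12.2500]
BᵀPA = [0.5000 -143.5000; -0.5000 35.5000]
K = S⁻¹·BᵀPA = [-0.0258 -1.0124; -0.1171 -0.0978]
A−BK = [0.0140 0.0484; -1.9087 -2.9146]
AᵀP(A−BK) = [0.9543 1.4573; 1.4573 3.1983]
P' = Q + AᵀP(A−BK) = [4.2043 -1.5427; -1.5427 12.1983]
tr(P') = 16.4026

-0.0258 -1.0124 -0.1171 -0.0978


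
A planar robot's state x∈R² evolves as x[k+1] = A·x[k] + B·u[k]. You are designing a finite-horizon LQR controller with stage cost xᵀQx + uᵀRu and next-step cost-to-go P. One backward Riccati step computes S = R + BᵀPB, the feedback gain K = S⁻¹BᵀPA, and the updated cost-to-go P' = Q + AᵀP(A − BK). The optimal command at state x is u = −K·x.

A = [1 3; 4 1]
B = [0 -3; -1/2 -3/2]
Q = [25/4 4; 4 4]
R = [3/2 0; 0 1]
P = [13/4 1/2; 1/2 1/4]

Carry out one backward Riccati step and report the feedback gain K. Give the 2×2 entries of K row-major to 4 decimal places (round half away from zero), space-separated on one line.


BᵀP = [-0.2500 -0.1250; -10.5000 -1.8750]
S = R + BᵀPB = [3/2 0; 0 1] + [0.0625 0.9375; 0.9375 34.3125] = [1.5625 0.9375; 0.9375 35.3125]
BᵀPA = [-0.7500 -0.8750; -18.0000 -33.3750]
K = S⁻¹·BᵀPA = [-0.1770 0.0072; -0.5050 -0.9453]
A−BK = [-0.5151 0.1640; 3.1540 -0.4144]
AᵀP(A−BK) = [2.0266 0.2396; 0.2396 0.9561]
P' = Q + AᵀP(A−BK) = [8.2766 4.2396; 4.2396 4.9561]
tr(P') = 13.2327

-0.1770 0.0072 -0.5050 -0.9453


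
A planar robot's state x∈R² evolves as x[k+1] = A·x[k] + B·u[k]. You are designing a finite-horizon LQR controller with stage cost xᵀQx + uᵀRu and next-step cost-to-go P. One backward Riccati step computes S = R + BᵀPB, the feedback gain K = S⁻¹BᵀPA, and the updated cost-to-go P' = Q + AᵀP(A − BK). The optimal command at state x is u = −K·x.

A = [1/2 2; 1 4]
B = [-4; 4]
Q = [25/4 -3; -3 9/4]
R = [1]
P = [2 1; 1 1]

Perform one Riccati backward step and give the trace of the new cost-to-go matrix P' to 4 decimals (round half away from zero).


BᵀP = [-4.0000 0.0000]
S = R + BᵀPB = [1] + [16.0000] = [17.0000]
BᵀPA = [-2.0000 -8.0000]
K = S⁻¹·BᵀPA = [-0.1176 -0.4706]
A−BK = [0.0294 0.1176; 1.4706 5.8824]
AᵀP(A−BK) = [2.2647 9.0588; 9.0588 36.2353]
P' = Q + AᵀP(A−BK) = [8.5147 6.0588; 6.0588 38.4853]
tr(P') = 47.0000

47.0000
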